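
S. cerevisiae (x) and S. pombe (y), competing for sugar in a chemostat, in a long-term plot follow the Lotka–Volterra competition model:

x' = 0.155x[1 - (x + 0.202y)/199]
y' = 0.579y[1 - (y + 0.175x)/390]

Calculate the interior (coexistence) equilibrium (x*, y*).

x* ≈ 125, y* ≈ 368

Setting both brackets to zero gives the nullclines x + 0.202y = 199 and 0.175x + y = 390.
Substituting y = 390 - 0.175x into the first: x(1 - 0.202·0.175) = 199 - 0.202·390.
So x* = 120/0.965 = 125, and then y* = 390 - 0.175·125 = 368.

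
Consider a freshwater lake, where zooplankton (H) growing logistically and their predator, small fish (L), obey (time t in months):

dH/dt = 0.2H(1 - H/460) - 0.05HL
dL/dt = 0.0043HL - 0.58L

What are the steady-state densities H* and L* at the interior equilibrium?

From dL/dt = 0 with L > 0: 0.0043H* = 0.58, so H* = 135.
Substitute into dH/dt = 0: 0.2(1 - 135/460) = 0.05L*.
The bracket is 0.707, giving L* = 0.141/0.05 = 2.83.

H* ≈ 135, L* ≈ 2.83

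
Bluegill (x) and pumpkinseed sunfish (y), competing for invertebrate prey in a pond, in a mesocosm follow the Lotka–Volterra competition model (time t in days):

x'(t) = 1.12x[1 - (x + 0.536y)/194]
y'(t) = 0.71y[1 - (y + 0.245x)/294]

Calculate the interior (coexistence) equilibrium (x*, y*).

Setting both brackets to zero gives the nullclines x + 0.536y = 194 and 0.245x + y = 294.
Substituting y = 294 - 0.245x into the first: x(1 - 0.536·0.245) = 194 - 0.536·294.
So x* = 36.4/0.869 = 41.9, and then y* = 294 - 0.245·41.9 = 284.

x* ≈ 41.9, y* ≈ 284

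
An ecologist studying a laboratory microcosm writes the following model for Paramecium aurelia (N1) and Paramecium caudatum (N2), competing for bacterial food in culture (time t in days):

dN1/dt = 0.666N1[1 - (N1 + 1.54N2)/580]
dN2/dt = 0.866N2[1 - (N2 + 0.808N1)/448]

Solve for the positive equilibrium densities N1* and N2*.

Setting both brackets to zero gives the nullclines N1 + 1.54N2 = 580 and 0.808N1 + N2 = 448.
Substituting N2 = 448 - 0.808N1 into the first: N1(1 - 1.54·0.808) = 580 - 1.54·448.
So N1* = -110/-0.244 = 450, and then N2* = 448 - 0.808·450 = 84.5.

N1* ≈ 450, N2* ≈ 84.5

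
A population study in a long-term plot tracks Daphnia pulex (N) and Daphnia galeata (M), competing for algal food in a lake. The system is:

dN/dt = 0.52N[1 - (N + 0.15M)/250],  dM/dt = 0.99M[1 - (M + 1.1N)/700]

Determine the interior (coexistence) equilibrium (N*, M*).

N* ≈ 174, M* ≈ 509

Setting both brackets to zero gives the nullclines N + 0.15M = 250 and 1.1N + M = 700.
Substituting M = 700 - 1.1N into the first: N(1 - 0.15·1.1) = 250 - 0.15·700.
So N* = 145/0.835 = 174, and then M* = 700 - 1.1·174 = 509.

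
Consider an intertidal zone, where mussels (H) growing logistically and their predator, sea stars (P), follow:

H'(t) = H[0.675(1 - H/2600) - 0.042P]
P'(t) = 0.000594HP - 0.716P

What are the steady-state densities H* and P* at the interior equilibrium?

From dP/dt = 0 with P > 0: 0.000594H* = 0.716, so H* = 1210.
Substitute into dH/dt = 0: 0.675(1 - 1210/2600) = 0.042P*.
The bracket is 0.536, giving P* = 0.362/0.042 = 8.62.

H* ≈ 1210, P* ≈ 8.62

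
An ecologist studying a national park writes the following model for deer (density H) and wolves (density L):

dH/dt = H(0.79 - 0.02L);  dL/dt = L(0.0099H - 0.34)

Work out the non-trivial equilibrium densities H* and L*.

H* ≈ 34.3, L* ≈ 39.5

Set dL/dt = 0 with L > 0: 0.0099H - 0.34 = 0, so H* = 0.34/0.0099 = 34.3.
Set dH/dt = 0 with H > 0: 0.79 - 0.02L = 0, so L* = 0.79/0.02 = 39.5.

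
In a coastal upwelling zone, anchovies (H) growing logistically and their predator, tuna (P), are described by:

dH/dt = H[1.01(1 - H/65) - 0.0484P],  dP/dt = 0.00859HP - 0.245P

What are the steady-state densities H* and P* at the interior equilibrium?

From dP/dt = 0 with P > 0: 0.00859H* = 0.245, so H* = 28.5.
Substitute into dH/dt = 0: 1.01(1 - 28.5/65) = 0.0484P*.
The bracket is 0.561, giving P* = 0.567/0.0484 = 11.7.

H* ≈ 28.5, P* ≈ 11.7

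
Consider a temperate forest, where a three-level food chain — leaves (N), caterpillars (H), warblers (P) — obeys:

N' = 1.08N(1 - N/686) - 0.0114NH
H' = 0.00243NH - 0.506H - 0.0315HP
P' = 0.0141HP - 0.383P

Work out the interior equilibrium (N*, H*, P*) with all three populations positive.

From dP/dt = 0: 0.0141H* = 0.383, so H* = 27.2.
From dN/dt = 0: 1.08(1 - N*/686) = 0.0114·27.2, giving N* = 686·(1 - 0.287) = 489.
From dH/dt = 0: 0.00243·489 - 0.506 = 0.0315P*, so P* = 0.683/0.0315 = 21.7.

N* ≈ 489, H* ≈ 27.2, P* ≈ 21.7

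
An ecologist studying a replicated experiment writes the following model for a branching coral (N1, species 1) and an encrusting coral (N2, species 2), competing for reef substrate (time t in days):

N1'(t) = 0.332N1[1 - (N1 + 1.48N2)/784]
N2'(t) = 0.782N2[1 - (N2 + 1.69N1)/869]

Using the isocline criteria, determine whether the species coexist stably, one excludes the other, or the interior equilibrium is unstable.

Compare the nullcline intercepts: K1/α12 = 784/1.48 = 530 < K2 = 869; K2/α21 = 869/1.69 = 514 < K1 = 784.
Since both are reversed, neither can invade when rare; the interior point is a saddle.

unstable coexistence (outcome depends on initial conditions)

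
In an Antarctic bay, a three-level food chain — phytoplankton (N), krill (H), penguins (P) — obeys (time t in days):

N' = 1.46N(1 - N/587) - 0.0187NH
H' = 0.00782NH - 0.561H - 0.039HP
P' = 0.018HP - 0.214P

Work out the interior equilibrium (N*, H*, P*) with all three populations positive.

From dP/dt = 0: 0.018H* = 0.214, so H* = 11.9.
From dN/dt = 0: 1.46(1 - N*/587) = 0.0187·11.9, giving N* = 587·(1 - 0.152) = 498.
From dH/dt = 0: 0.00782·498 - 0.561 = 0.039P*, so P* = 3.33/0.039 = 85.4.

N* ≈ 498, H* ≈ 11.9, P* ≈ 85.4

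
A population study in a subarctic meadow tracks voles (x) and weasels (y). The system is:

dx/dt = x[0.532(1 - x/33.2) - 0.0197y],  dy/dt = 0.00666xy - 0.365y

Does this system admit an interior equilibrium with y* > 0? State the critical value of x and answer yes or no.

The predator equation gives dy/dt > 0 only when x > 0.365/0.00666 = 54.8.
Without the predator, x → K = 33.2. Since 33.2 < 54.8, the predator cannot invade.

Threshold x = 54.8; K < 54.8, so no, the predator goes extinct.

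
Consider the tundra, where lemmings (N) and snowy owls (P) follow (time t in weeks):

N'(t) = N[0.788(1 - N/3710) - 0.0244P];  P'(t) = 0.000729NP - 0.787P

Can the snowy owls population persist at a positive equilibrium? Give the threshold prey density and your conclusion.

Threshold N = 1080; K > 1080, so yes, the predator persists.

The predator equation gives dP/dt > 0 only when N > 0.787/0.000729 = 1080.
Without the predator, N → K = 3710. Since 3710 > 1080, the predator can invade and persist.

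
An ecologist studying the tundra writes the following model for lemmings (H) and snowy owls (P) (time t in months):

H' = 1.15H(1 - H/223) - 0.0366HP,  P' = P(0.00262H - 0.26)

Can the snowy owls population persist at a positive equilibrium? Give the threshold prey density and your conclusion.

Threshold H = 99.2; K > 99.2, so yes, the predator persists.

The predator equation gives dP/dt > 0 only when H > 0.26/0.00262 = 99.2.
Without the predator, H → K = 223. Since 223 > 99.2, the predator can invade and persist.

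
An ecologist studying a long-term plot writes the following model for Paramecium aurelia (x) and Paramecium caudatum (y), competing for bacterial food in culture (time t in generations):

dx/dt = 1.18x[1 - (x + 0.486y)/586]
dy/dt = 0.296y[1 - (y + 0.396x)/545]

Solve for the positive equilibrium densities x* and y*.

x* ≈ 398, y* ≈ 388

Setting both brackets to zero gives the nullclines x + 0.486y = 586 and 0.396x + y = 545.
Substituting y = 545 - 0.396x into the first: x(1 - 0.486·0.396) = 586 - 0.486·545.
So x* = 321/0.808 = 398, and then y* = 545 - 0.396·398 = 388.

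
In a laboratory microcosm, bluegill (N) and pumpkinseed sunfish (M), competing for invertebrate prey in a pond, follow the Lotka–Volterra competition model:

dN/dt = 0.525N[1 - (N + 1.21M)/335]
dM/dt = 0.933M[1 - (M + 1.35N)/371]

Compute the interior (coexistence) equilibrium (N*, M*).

Setting both brackets to zero gives the nullclines N + 1.21M = 335 and 1.35N + M = 371.
Substituting M = 371 - 1.35N into the first: N(1 - 1.21·1.35) = 335 - 1.21·371.
So N* = -114/-0.633 = 180, and then M* = 371 - 1.35·180 = 128.

N* ≈ 180, M* ≈ 128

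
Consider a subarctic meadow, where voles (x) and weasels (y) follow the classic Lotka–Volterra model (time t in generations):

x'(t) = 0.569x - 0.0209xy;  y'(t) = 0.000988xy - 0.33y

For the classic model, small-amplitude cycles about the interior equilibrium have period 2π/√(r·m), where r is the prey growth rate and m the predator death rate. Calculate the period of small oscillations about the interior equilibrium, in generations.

Here r = 0.569 and m = 0.33, so r·m = 0.188.
ω = √0.188 = 0.433 per generation, hence T = 2π/ω ≈ 14.5 generations.

T ≈ 14.5 generations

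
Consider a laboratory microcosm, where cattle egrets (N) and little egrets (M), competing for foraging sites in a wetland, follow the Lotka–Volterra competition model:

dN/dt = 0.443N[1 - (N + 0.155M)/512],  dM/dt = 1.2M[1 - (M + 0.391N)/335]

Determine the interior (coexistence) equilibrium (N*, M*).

Setting both brackets to zero gives the nullclines N + 0.155M = 512 and 0.391N + M = 335.
Substituting M = 335 - 0.391N into the first: N(1 - 0.155·0.391) = 512 - 0.155·335.
So N* = 460/0.939 = 490, and then M* = 335 - 0.391·490 = 144.

N* ≈ 490, M* ≈ 144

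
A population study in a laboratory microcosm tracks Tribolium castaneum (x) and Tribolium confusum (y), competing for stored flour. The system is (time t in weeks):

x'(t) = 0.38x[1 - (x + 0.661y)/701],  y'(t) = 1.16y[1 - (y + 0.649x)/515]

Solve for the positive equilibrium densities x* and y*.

Setting both brackets to zero gives the nullclines x + 0.661y = 701 and 0.649x + y = 515.
Substituting y = 515 - 0.649x into the first: x(1 - 0.661·0.649) = 701 - 0.661·515.
So x* = 361/0.571 = 631, and then y* = 515 - 0.649·631 = 105.

x* ≈ 631, y* ≈ 105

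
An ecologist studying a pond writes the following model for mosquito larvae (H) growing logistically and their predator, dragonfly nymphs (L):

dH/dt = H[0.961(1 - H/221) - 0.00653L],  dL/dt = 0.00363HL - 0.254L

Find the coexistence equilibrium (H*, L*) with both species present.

H* ≈ 70, L* ≈ 101

From dL/dt = 0 with L > 0: 0.00363H* = 0.254, so H* = 70.
Substitute into dH/dt = 0: 0.961(1 - 70/221) = 0.00653L*.
The bracket is 0.683, giving L* = 0.657/0.00653 = 101.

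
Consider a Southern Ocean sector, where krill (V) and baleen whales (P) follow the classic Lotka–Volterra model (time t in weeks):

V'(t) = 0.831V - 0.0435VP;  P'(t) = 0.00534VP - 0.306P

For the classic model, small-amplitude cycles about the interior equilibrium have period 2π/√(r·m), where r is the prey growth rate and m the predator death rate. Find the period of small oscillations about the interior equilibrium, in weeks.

T ≈ 12.5 weeks

Here r = 0.831 and m = 0.306, so r·m = 0.254.
ω = √0.254 = 0.504 per week, hence T = 2π/ω ≈ 12.5 weeks.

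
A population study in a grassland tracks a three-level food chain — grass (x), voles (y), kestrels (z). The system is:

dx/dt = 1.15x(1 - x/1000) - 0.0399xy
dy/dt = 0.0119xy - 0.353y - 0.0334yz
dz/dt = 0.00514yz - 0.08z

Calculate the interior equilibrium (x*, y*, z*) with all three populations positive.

x* ≈ 460, y* ≈ 15.6, z* ≈ 153

From dz/dt = 0: 0.00514y* = 0.08, so y* = 15.6.
From dx/dt = 0: 1.15(1 - x*/1000) = 0.0399·15.6, giving x* = 1000·(1 - 0.54) = 460.
From dy/dt = 0: 0.0119·460 - 0.353 = 0.0334z*, so z* = 5.12/0.0334 = 153.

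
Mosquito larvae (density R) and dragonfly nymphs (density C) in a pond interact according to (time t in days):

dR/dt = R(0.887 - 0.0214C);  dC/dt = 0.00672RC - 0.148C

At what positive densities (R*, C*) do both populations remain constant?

R* ≈ 22, C* ≈ 41.4

Set dC/dt = 0 with C > 0: 0.00672R - 0.148 = 0, so R* = 0.148/0.00672 = 22.
Set dR/dt = 0 with R > 0: 0.887 - 0.0214C = 0, so C* = 0.887/0.0214 = 41.4.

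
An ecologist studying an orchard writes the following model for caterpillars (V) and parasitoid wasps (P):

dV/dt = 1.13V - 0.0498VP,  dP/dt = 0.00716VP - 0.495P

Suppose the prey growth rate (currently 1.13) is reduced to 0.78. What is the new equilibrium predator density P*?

P* ≈ 15.7

At the interior fixed point, setting dV/dt = 0 with V > 0 fixes P* = (prey growth rate)/(VP coefficient) — independent of the other coefficients.
With the change, P* = 0.78/0.0498 = 15.7; it falls from 22.7.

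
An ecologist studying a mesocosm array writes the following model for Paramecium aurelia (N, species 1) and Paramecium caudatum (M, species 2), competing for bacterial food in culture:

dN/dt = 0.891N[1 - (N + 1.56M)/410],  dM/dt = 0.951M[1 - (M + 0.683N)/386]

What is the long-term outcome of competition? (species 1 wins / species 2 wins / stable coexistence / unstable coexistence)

species 2 excludes species 1

Compare the nullcline intercepts: K1/α12 = 410/1.56 = 263 < K2 = 386; K2/α21 = 386/0.683 = 565 > K1 = 410.
Since the inequalities point opposite ways, species 2 can invade but species 1 cannot.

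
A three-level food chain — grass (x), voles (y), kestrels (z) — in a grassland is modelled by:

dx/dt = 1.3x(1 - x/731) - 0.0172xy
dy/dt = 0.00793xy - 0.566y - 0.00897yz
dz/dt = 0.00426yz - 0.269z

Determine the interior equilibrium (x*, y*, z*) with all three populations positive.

From dz/dt = 0: 0.00426y* = 0.269, so y* = 63.1.
From dx/dt = 0: 1.3(1 - x*/731) = 0.0172·63.1, giving x* = 731·(1 - 0.835) = 120.
From dy/dt = 0: 0.00793·120 - 0.566 = 0.00897z*, so z* = 0.388/0.00897 = 43.2.

x* ≈ 120, y* ≈ 63.1, z* ≈ 43.2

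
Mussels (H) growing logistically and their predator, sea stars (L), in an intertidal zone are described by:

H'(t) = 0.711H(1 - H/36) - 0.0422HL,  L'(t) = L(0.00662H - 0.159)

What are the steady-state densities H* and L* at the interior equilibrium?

H* ≈ 24, L* ≈ 5.61

From dL/dt = 0 with L > 0: 0.00662H* = 0.159, so H* = 24.
Substitute into dH/dt = 0: 0.711(1 - 24/36) = 0.0422L*.
The bracket is 0.333, giving L* = 0.237/0.0422 = 5.61.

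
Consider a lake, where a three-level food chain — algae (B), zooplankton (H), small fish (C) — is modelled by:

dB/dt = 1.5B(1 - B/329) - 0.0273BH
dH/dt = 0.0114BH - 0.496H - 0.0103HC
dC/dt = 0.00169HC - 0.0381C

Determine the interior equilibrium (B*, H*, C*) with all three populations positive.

B* ≈ 194, H* ≈ 22.5, C* ≈ 167

From dC/dt = 0: 0.00169H* = 0.0381, so H* = 22.5.
From dB/dt = 0: 1.5(1 - B*/329) = 0.0273·22.5, giving B* = 329·(1 - 0.41) = 194.
From dH/dt = 0: 0.0114·194 - 0.496 = 0.0103C*, so C* = 1.72/0.0103 = 167.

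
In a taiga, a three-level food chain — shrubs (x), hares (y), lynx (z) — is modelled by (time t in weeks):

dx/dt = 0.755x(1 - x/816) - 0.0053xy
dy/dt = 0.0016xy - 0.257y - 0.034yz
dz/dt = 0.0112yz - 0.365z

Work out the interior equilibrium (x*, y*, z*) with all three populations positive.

x* ≈ 629, y* ≈ 32.6, z* ≈ 22.1

From dz/dt = 0: 0.0112y* = 0.365, so y* = 32.6.
From dx/dt = 0: 0.755(1 - x*/816) = 0.0053·32.6, giving x* = 816·(1 - 0.229) = 629.
From dy/dt = 0: 0.0016·629 - 0.257 = 0.034z*, so z* = 0.75/0.034 = 22.1.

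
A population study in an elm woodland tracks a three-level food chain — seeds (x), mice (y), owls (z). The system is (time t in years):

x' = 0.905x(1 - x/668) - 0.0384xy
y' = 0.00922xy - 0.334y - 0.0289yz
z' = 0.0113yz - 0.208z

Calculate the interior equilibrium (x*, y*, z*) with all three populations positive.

From dz/dt = 0: 0.0113y* = 0.208, so y* = 18.4.
From dx/dt = 0: 0.905(1 - x*/668) = 0.0384·18.4, giving x* = 668·(1 - 0.781) = 146.
From dy/dt = 0: 0.00922·146 - 0.334 = 0.0289z*, so z* = 1.01/0.0289 = 35.1.

x* ≈ 146, y* ≈ 18.4, z* ≈ 35.1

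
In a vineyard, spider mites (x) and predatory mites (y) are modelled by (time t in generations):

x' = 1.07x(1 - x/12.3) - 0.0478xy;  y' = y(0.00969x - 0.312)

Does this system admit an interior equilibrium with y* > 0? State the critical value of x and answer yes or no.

Threshold x = 32.2; K < 32.2, so no, the predator goes extinct.

The predator equation gives dy/dt > 0 only when x > 0.312/0.00969 = 32.2.
Without the predator, x → K = 12.3. Since 12.3 < 32.2, the predator cannot invade.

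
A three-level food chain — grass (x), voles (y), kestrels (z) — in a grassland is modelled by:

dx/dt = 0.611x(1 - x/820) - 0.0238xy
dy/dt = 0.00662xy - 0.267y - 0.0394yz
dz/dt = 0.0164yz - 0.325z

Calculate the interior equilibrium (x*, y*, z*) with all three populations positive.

From dz/dt = 0: 0.0164y* = 0.325, so y* = 19.8.
From dx/dt = 0: 0.611(1 - x*/820) = 0.0238·19.8, giving x* = 820·(1 - 0.772) = 187.
From dy/dt = 0: 0.00662·187 - 0.267 = 0.0394z*, so z* = 0.971/0.0394 = 24.6.

x* ≈ 187, y* ≈ 19.8, z* ≈ 24.6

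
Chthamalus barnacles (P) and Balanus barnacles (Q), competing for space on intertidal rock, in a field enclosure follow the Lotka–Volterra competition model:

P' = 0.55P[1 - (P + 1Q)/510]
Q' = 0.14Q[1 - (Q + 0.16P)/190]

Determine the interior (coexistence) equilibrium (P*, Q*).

Setting both brackets to zero gives the nullclines P + 1Q = 510 and 0.16P + Q = 190.
Substituting Q = 190 - 0.16P into the first: P(1 - 1·0.16) = 510 - 1·190.
So P* = 320/0.84 = 381, and then Q* = 190 - 0.16·381 = 129.

P* ≈ 381, Q* ≈ 129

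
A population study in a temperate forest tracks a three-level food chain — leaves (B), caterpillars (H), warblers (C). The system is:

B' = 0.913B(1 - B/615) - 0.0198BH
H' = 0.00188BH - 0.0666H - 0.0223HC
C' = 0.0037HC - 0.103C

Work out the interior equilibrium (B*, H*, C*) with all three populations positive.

B* ≈ 244, H* ≈ 27.8, C* ≈ 17.6

From dC/dt = 0: 0.0037H* = 0.103, so H* = 27.8.
From dB/dt = 0: 0.913(1 - B*/615) = 0.0198·27.8, giving B* = 615·(1 - 0.604) = 244.
From dH/dt = 0: 0.00188·244 - 0.0666 = 0.0223C*, so C* = 0.392/0.0223 = 17.6.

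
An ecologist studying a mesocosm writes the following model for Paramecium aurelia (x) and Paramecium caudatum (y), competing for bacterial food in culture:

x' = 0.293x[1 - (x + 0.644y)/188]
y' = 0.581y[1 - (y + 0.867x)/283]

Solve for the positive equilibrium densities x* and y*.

x* ≈ 13, y* ≈ 272

Setting both brackets to zero gives the nullclines x + 0.644y = 188 and 0.867x + y = 283.
Substituting y = 283 - 0.867x into the first: x(1 - 0.644·0.867) = 188 - 0.644·283.
So x* = 5.75/0.442 = 13, and then y* = 283 - 0.867·13 = 272.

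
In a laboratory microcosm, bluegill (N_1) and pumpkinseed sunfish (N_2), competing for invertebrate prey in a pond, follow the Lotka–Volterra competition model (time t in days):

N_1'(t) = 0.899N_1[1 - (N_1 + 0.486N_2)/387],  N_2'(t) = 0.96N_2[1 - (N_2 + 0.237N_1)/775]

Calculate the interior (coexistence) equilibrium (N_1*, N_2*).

N_1* ≈ 11.7, N_2* ≈ 772

Setting both brackets to zero gives the nullclines N_1 + 0.486N_2 = 387 and 0.237N_1 + N_2 = 775.
Substituting N_2 = 775 - 0.237N_1 into the first: N_1(1 - 0.486·0.237) = 387 - 0.486·775.
So N_1* = 10.4/0.885 = 11.7, and then N_2* = 775 - 0.237·11.7 = 772.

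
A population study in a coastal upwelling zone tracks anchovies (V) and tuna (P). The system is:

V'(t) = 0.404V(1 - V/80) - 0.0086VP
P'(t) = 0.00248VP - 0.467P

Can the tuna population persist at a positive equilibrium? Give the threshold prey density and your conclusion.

Threshold V = 188; K < 188, so no, the predator goes extinct.

The predator equation gives dP/dt > 0 only when V > 0.467/0.00248 = 188.
Without the predator, V → K = 80. Since 80 < 188, the predator cannot invade.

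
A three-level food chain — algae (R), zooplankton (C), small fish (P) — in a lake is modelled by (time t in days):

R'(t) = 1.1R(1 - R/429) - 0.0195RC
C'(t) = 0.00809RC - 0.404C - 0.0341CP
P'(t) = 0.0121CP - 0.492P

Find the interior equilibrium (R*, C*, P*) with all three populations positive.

From dP/dt = 0: 0.0121C* = 0.492, so C* = 40.7.
From dR/dt = 0: 1.1(1 - R*/429) = 0.0195·40.7, giving R* = 429·(1 - 0.721) = 120.
From dC/dt = 0: 0.00809·120 - 0.404 = 0.0341P*, so P* = 0.565/0.0341 = 16.6.

R* ≈ 120, C* ≈ 40.7, P* ≈ 16.6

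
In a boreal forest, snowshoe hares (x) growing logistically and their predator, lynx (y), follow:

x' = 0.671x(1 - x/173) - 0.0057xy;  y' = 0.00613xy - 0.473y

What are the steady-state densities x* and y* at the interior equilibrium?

x* ≈ 77.2, y* ≈ 65.2

From dy/dt = 0 with y > 0: 0.00613x* = 0.473, so x* = 77.2.
Substitute into dx/dt = 0: 0.671(1 - 77.2/173) = 0.0057y*.
The bracket is 0.554, giving y* = 0.372/0.0057 = 65.2.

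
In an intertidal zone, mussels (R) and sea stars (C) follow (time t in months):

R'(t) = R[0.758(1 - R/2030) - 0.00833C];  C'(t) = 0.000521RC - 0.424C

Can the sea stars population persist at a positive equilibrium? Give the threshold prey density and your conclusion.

Threshold R = 814; K > 814, so yes, the predator persists.

The predator equation gives dC/dt > 0 only when R > 0.424/0.000521 = 814.
Without the predator, R → K = 2030. Since 2030 > 814, the predator can invade and persist.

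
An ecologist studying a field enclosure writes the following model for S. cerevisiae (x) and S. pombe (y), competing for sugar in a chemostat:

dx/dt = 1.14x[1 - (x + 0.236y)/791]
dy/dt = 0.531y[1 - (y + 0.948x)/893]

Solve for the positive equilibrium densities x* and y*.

Setting both brackets to zero gives the nullclines x + 0.236y = 791 and 0.948x + y = 893.
Substituting y = 893 - 0.948x into the first: x(1 - 0.236·0.948) = 791 - 0.236·893.
So x* = 580/0.776 = 747, and then y* = 893 - 0.948·747 = 184.

x* ≈ 747, y* ≈ 184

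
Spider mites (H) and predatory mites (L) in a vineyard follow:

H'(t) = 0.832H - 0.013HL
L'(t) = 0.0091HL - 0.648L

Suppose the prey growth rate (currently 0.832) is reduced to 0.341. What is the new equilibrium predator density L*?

L* ≈ 26.2

At the interior fixed point, setting dH/dt = 0 with H > 0 fixes L* = (prey growth rate)/(HL coefficient) — independent of the other coefficients.
With the change, L* = 0.341/0.013 = 26.2; it falls from 64.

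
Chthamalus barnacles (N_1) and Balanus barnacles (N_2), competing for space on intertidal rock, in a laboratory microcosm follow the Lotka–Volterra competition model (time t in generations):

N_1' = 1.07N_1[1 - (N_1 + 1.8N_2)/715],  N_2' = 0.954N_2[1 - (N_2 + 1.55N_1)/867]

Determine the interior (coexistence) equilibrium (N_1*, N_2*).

N_1* ≈ 472, N_2* ≈ 135

Setting both brackets to zero gives the nullclines N_1 + 1.8N_2 = 715 and 1.55N_1 + N_2 = 867.
Substituting N_2 = 867 - 1.55N_1 into the first: N_1(1 - 1.8·1.55) = 715 - 1.8·867.
So N_1* = -846/-1.79 = 472, and then N_2* = 867 - 1.55·472 = 135.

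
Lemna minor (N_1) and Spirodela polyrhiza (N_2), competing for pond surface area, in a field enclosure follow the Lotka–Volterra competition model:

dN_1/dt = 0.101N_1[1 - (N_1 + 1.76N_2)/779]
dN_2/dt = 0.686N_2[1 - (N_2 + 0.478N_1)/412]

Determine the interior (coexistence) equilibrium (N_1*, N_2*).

N_1* ≈ 339, N_2* ≈ 250

Setting both brackets to zero gives the nullclines N_1 + 1.76N_2 = 779 and 0.478N_1 + N_2 = 412.
Substituting N_2 = 412 - 0.478N_1 into the first: N_1(1 - 1.76·0.478) = 779 - 1.76·412.
So N_1* = 53.9/0.159 = 339, and then N_2* = 412 - 0.478·339 = 250.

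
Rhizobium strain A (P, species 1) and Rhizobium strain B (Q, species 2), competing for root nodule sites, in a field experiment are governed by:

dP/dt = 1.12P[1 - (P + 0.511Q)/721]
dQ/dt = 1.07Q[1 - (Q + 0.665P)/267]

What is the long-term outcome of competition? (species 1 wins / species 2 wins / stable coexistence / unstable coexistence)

species 1 excludes species 2

Compare the nullcline intercepts: K1/α12 = 721/0.511 = 1410 > K2 = 267; K2/α21 = 267/0.665 = 402 < K1 = 721.
Since the inequalities point opposite ways, species 1 can invade but species 2 cannot.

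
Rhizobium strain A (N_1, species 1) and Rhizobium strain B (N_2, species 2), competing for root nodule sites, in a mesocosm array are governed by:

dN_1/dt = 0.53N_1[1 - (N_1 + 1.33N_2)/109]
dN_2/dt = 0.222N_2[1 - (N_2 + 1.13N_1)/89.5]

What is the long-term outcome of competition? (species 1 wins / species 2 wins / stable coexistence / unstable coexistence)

Compare the nullcline intercepts: K1/α12 = 109/1.33 = 82 < K2 = 89.5; K2/α21 = 89.5/1.13 = 79.2 < K1 = 109.
Since both are reversed, neither can invade when rare; the interior point is a saddle.

unstable coexistence (outcome depends on initial conditions)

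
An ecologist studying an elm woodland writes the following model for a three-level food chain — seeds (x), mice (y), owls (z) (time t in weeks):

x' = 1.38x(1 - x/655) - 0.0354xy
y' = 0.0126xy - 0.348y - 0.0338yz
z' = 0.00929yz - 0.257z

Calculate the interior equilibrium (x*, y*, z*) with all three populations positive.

x* ≈ 190, y* ≈ 27.7, z* ≈ 60.6

From dz/dt = 0: 0.00929y* = 0.257, so y* = 27.7.
From dx/dt = 0: 1.38(1 - x*/655) = 0.0354·27.7, giving x* = 655·(1 - 0.71) = 190.
From dy/dt = 0: 0.0126·190 - 0.348 = 0.0338z*, so z* = 2.05/0.0338 = 60.6.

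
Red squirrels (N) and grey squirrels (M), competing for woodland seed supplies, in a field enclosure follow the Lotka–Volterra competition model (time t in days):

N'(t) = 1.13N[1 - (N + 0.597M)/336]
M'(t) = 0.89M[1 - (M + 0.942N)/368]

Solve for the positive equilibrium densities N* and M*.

N* ≈ 266, M* ≈ 118

Setting both brackets to zero gives the nullclines N + 0.597M = 336 and 0.942N + M = 368.
Substituting M = 368 - 0.942N into the first: N(1 - 0.597·0.942) = 336 - 0.597·368.
So N* = 116/0.438 = 266, and then M* = 368 - 0.942·266 = 118.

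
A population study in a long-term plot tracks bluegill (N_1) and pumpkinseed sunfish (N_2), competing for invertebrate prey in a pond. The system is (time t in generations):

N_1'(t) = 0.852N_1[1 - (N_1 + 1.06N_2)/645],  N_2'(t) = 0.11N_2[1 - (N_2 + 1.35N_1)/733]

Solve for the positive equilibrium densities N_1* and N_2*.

Setting both brackets to zero gives the nullclines N_1 + 1.06N_2 = 645 and 1.35N_1 + N_2 = 733.
Substituting N_2 = 733 - 1.35N_1 into the first: N_1(1 - 1.06·1.35) = 645 - 1.06·733.
So N_1* = -132/-0.431 = 306, and then N_2* = 733 - 1.35·306 = 320.

N_1* ≈ 306, N_2* ≈ 320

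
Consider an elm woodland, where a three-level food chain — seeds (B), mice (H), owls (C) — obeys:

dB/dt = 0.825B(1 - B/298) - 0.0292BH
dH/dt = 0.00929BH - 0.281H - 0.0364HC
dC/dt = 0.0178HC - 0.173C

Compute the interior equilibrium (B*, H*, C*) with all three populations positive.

B* ≈ 195, H* ≈ 9.72, C* ≈ 42.2

From dC/dt = 0: 0.0178H* = 0.173, so H* = 9.72.
From dB/dt = 0: 0.825(1 - B*/298) = 0.0292·9.72, giving B* = 298·(1 - 0.344) = 195.
From dH/dt = 0: 0.00929·195 - 0.281 = 0.0364C*, so C* = 1.54/0.0364 = 42.2.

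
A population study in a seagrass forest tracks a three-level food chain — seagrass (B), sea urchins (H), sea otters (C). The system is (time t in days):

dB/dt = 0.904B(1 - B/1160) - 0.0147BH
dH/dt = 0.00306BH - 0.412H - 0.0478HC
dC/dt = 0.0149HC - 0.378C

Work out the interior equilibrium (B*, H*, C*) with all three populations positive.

From dC/dt = 0: 0.0149H* = 0.378, so H* = 25.4.
From dB/dt = 0: 0.904(1 - B*/1160) = 0.0147·25.4, giving B* = 1160·(1 - 0.413) = 681.
From dH/dt = 0: 0.00306·681 - 0.412 = 0.0478C*, so C* = 1.67/0.0478 = 35.

B* ≈ 681, H* ≈ 25.4, C* ≈ 35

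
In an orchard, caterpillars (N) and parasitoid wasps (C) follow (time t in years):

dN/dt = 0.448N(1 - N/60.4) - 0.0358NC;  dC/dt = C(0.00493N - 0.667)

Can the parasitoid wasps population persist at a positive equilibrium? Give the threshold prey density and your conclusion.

The predator equation gives dC/dt > 0 only when N > 0.667/0.00493 = 135.
Without the predator, N → K = 60.4. Since 60.4 < 135, the predator cannot invade.

Threshold N = 135; K < 135, so no, the predator goes extinct.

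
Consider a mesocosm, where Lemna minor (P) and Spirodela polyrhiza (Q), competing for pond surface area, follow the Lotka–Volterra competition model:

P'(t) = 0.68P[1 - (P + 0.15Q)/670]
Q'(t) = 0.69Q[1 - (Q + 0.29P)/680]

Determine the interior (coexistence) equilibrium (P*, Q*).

P* ≈ 594, Q* ≈ 508

Setting both brackets to zero gives the nullclines P + 0.15Q = 670 and 0.29P + Q = 680.
Substituting Q = 680 - 0.29P into the first: P(1 - 0.15·0.29) = 670 - 0.15·680.
So P* = 568/0.957 = 594, and then Q* = 680 - 0.29·594 = 508.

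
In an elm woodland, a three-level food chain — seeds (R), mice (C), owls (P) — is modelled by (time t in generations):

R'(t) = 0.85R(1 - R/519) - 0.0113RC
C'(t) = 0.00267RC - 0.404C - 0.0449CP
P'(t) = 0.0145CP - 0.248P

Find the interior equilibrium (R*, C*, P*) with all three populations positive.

From dP/dt = 0: 0.0145C* = 0.248, so C* = 17.1.
From dR/dt = 0: 0.85(1 - R*/519) = 0.0113·17.1, giving R* = 519·(1 - 0.227) = 401.
From dC/dt = 0: 0.00267·401 - 0.404 = 0.0449P*, so P* = 0.667/0.0449 = 14.8.

R* ≈ 401, C* ≈ 17.1, P* ≈ 14.8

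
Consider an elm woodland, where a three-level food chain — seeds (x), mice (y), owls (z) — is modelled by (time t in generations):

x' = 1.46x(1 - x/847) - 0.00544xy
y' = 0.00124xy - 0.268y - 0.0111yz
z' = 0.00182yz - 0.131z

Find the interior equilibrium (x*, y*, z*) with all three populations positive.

x* ≈ 620, y* ≈ 72, z* ≈ 45.1

From dz/dt = 0: 0.00182y* = 0.131, so y* = 72.
From dx/dt = 0: 1.46(1 - x*/847) = 0.00544·72, giving x* = 847·(1 - 0.268) = 620.
From dy/dt = 0: 0.00124·620 - 0.268 = 0.0111z*, so z* = 0.501/0.0111 = 45.1.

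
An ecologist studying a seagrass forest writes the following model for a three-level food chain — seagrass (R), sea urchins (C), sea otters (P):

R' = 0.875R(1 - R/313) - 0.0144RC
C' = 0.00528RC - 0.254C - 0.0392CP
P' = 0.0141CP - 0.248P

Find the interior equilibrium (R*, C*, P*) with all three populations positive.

From dP/dt = 0: 0.0141C* = 0.248, so C* = 17.6.
From dR/dt = 0: 0.875(1 - R*/313) = 0.0144·17.6, giving R* = 313·(1 - 0.289) = 222.
From dC/dt = 0: 0.00528·222 - 0.254 = 0.0392P*, so P* = 0.92/0.0392 = 23.5.

R* ≈ 222, C* ≈ 17.6, P* ≈ 23.5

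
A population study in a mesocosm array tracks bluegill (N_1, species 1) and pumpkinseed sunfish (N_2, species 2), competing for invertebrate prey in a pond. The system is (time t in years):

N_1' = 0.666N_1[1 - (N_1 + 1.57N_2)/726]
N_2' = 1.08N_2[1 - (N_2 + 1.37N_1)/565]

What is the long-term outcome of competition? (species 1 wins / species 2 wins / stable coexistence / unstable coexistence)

unstable coexistence (outcome depends on initial conditions)

Compare the nullcline intercepts: K1/α12 = 726/1.57 = 462 < K2 = 565; K2/α21 = 565/1.37 = 412 < K1 = 726.
Since both are reversed, neither can invade when rare; the interior point is a saddle.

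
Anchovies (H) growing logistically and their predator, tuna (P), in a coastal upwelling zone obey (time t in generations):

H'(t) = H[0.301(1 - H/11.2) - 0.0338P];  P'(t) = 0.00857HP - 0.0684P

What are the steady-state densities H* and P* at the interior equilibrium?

From dP/dt = 0 with P > 0: 0.00857H* = 0.0684, so H* = 7.98.
Substitute into dH/dt = 0: 0.301(1 - 7.98/11.2) = 0.0338P*.
The bracket is 0.287, giving P* = 0.0865/0.0338 = 2.56.

H* ≈ 7.98, P* ≈ 2.56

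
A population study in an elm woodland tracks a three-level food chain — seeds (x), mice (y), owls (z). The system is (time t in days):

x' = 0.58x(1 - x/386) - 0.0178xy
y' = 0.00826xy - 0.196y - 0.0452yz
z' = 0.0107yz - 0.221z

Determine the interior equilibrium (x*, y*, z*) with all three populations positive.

x* ≈ 141, y* ≈ 20.7, z* ≈ 21.5

From dz/dt = 0: 0.0107y* = 0.221, so y* = 20.7.
From dx/dt = 0: 0.58(1 - x*/386) = 0.0178·20.7, giving x* = 386·(1 - 0.634) = 141.
From dy/dt = 0: 0.00826·141 - 0.196 = 0.0452z*, so z* = 0.971/0.0452 = 21.5.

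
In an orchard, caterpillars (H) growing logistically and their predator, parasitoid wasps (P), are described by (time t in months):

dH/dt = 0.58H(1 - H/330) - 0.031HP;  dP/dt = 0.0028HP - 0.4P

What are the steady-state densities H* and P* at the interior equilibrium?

H* ≈ 143, P* ≈ 10.6

From dP/dt = 0 with P > 0: 0.0028H* = 0.4, so H* = 143.
Substitute into dH/dt = 0: 0.58(1 - 143/330) = 0.031P*.
The bracket is 0.567, giving P* = 0.329/0.031 = 10.6.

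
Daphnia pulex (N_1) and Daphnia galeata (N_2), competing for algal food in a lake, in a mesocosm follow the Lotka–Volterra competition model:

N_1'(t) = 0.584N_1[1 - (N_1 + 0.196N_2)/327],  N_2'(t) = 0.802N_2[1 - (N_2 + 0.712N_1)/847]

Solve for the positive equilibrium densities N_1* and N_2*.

Setting both brackets to zero gives the nullclines N_1 + 0.196N_2 = 327 and 0.712N_1 + N_2 = 847.
Substituting N_2 = 847 - 0.712N_1 into the first: N_1(1 - 0.196·0.712) = 327 - 0.196·847.
So N_1* = 161/0.86 = 187, and then N_2* = 847 - 0.712·187 = 714.

N_1* ≈ 187, N_2* ≈ 714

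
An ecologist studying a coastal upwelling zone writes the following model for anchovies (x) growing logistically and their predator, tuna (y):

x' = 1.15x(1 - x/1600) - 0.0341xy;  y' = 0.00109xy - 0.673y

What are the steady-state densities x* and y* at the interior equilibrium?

x* ≈ 617, y* ≈ 20.7

From dy/dt = 0 with y > 0: 0.00109x* = 0.673, so x* = 617.
Substitute into dx/dt = 0: 1.15(1 - 617/1600) = 0.0341y*.
The bracket is 0.614, giving y* = 0.706/0.0341 = 20.7.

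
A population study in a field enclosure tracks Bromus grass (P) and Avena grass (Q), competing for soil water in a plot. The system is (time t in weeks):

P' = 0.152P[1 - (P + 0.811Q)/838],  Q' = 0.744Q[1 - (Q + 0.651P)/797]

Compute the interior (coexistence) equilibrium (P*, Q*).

Setting both brackets to zero gives the nullclines P + 0.811Q = 838 and 0.651P + Q = 797.
Substituting Q = 797 - 0.651P into the first: P(1 - 0.811·0.651) = 838 - 0.811·797.
So P* = 192/0.472 = 406, and then Q* = 797 - 0.651·406 = 533.

P* ≈ 406, Q* ≈ 533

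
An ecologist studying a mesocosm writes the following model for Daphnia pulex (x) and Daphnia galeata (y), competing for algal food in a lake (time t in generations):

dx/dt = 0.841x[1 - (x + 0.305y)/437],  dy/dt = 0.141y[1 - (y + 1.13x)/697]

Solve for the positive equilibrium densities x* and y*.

Setting both brackets to zero gives the nullclines x + 0.305y = 437 and 1.13x + y = 697.
Substituting y = 697 - 1.13x into the first: x(1 - 0.305·1.13) = 437 - 0.305·697.
So x* = 224/0.655 = 342, and then y* = 697 - 1.13·342 = 310.

x* ≈ 342, y* ≈ 310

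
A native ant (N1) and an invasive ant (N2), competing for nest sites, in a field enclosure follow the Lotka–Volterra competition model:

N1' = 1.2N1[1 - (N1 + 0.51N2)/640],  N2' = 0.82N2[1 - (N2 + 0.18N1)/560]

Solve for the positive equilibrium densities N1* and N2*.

Setting both brackets to zero gives the nullclines N1 + 0.51N2 = 640 and 0.18N1 + N2 = 560.
Substituting N2 = 560 - 0.18N1 into the first: N1(1 - 0.51·0.18) = 640 - 0.51·560.
So N1* = 354/0.908 = 390, and then N2* = 560 - 0.18·390 = 490.

N1* ≈ 390, N2* ≈ 490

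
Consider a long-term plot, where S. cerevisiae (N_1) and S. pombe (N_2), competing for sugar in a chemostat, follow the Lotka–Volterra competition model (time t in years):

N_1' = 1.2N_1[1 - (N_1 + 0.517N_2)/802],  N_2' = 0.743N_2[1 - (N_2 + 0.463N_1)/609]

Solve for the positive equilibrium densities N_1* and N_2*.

Setting both brackets to zero gives the nullclines N_1 + 0.517N_2 = 802 and 0.463N_1 + N_2 = 609.
Substituting N_2 = 609 - 0.463N_1 into the first: N_1(1 - 0.517·0.463) = 802 - 0.517·609.
So N_1* = 487/0.761 = 640, and then N_2* = 609 - 0.463·640 = 312.

N_1* ≈ 640, N_2* ≈ 312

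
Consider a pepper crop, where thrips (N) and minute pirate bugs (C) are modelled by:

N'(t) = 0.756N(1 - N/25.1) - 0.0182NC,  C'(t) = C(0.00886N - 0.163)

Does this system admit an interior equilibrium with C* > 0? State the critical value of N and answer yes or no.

Threshold N = 18.4; K > 18.4, so yes, the predator persists.

The predator equation gives dC/dt > 0 only when N > 0.163/0.00886 = 18.4.
Without the predator, N → K = 25.1. Since 25.1 > 18.4, the predator can invade and persist.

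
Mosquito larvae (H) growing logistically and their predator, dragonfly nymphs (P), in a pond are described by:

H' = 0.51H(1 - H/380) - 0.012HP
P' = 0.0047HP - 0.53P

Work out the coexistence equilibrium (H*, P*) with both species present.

H* ≈ 113, P* ≈ 29.9

From dP/dt = 0 with P > 0: 0.0047H* = 0.53, so H* = 113.
Substitute into dH/dt = 0: 0.51(1 - 113/380) = 0.012P*.
The bracket is 0.703, giving P* = 0.359/0.012 = 29.9.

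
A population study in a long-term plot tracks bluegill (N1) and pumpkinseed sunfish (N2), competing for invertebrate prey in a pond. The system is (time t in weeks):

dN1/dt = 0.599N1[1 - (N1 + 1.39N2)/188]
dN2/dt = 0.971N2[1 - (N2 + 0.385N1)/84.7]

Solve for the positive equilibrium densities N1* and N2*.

Setting both brackets to zero gives the nullclines N1 + 1.39N2 = 188 and 0.385N1 + N2 = 84.7.
Substituting N2 = 84.7 - 0.385N1 into the first: N1(1 - 1.39·0.385) = 188 - 1.39·84.7.
So N1* = 70.3/0.465 = 151, and then N2* = 84.7 - 0.385·151 = 26.5.

N1* ≈ 151, N2* ≈ 26.5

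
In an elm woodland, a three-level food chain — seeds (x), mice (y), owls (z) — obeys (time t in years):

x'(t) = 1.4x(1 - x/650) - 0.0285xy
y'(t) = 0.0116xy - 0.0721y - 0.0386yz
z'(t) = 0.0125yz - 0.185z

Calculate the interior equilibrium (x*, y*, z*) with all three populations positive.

From dz/dt = 0: 0.0125y* = 0.185, so y* = 14.8.
From dx/dt = 0: 1.4(1 - x*/650) = 0.0285·14.8, giving x* = 650·(1 - 0.301) = 454.
From dy/dt = 0: 0.0116·454 - 0.0721 = 0.0386z*, so z* = 5.2/0.0386 = 135.

x* ≈ 454, y* ≈ 14.8, z* ≈ 135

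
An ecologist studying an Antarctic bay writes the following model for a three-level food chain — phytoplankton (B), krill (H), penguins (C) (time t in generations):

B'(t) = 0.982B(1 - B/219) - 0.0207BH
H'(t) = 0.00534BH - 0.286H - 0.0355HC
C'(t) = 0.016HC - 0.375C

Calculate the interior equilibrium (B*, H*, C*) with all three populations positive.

B* ≈ 111, H* ≈ 23.4, C* ≈ 8.61

From dC/dt = 0: 0.016H* = 0.375, so H* = 23.4.
From dB/dt = 0: 0.982(1 - B*/219) = 0.0207·23.4, giving B* = 219·(1 - 0.494) = 111.
From dH/dt = 0: 0.00534·111 - 0.286 = 0.0355C*, so C* = 0.306/0.0355 = 8.61.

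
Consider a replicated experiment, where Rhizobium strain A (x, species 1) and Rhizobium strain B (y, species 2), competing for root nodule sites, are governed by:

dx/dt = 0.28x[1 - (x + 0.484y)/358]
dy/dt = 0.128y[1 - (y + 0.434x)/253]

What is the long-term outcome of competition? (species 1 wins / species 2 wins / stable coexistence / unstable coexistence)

Compare the nullcline intercepts: K1/α12 = 358/0.484 = 740 > K2 = 253; K2/α21 = 253/0.434 = 583 > K1 = 358.
Since both inequalities hold, each species can invade when rare, so the interior equilibrium is stable.

stable coexistence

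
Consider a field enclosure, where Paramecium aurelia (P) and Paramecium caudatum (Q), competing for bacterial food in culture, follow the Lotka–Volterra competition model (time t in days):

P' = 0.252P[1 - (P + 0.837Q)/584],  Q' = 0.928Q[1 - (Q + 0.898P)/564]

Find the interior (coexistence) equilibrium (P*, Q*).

Setting both brackets to zero gives the nullclines P + 0.837Q = 584 and 0.898P + Q = 564.
Substituting Q = 564 - 0.898P into the first: P(1 - 0.837·0.898) = 584 - 0.837·564.
So P* = 112/0.248 = 451, and then Q* = 564 - 0.898·451 = 159.

P* ≈ 451, Q* ≈ 159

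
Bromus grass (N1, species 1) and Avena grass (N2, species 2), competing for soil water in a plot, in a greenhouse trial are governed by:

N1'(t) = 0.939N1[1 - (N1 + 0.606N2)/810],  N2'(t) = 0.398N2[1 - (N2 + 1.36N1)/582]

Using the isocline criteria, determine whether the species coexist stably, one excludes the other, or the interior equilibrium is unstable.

Compare the nullcline intercepts: K1/α12 = 810/0.606 = 1340 > K2 = 582; K2/α21 = 582/1.36 = 428 < K1 = 810.
Since the inequalities point opposite ways, species 1 can invade but species 2 cannot.

species 1 excludes species 2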